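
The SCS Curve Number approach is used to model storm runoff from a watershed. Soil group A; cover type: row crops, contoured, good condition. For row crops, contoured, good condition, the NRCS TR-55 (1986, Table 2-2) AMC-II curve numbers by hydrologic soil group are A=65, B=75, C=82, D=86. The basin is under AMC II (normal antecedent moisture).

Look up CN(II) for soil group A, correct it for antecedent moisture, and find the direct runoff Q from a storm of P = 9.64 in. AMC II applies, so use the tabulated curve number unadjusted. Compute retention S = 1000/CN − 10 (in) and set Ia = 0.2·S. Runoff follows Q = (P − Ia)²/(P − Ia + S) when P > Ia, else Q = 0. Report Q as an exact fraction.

NRCS table: row crops, contoured, good condition, soil group A → CN(II) = 65
AMC II — tabulated CN = 65 applies directly.
Max retention: S = 1000/65 − 10 = 70/13 in (≈ 5.385 in)
Ia = 0.2·(70/13) = 14/13 in ≈ 1.077 in
P − Ia = 9.640 − 1.077 = 2783/325 ≈ 8.563 in (> 0, runoff occurs)
Q = (2783/325)²/((2783/325) + 70/13) = (7745089/105625)/(4533/325) = 7745089/1473225 in ≈ 5.257 in

Q = 7745089/1473225 in ≈ 5.257 in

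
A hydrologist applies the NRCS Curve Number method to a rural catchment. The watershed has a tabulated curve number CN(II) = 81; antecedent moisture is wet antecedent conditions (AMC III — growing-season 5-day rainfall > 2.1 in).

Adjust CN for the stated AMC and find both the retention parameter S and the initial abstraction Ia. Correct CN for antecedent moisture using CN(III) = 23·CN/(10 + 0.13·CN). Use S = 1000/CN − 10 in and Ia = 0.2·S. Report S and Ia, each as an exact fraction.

S = 1900/1863 in ≈ 1.020 in; Ia = 380/1863 in ≈ 0.204 in

Wet (AMC III): CN(III) = 23·81/(10 + 0.13·81) = 1863/(2053/100) = 186300/2053 ≈ 90.745
Retention S: 1000/CN − 10 with CN=90.745 → S = 1900/1863 ≈ 1.020 in
Initial abstraction Ia = S/5 = (1900/1863)/5 = 380/1863 ≈ 0.204 in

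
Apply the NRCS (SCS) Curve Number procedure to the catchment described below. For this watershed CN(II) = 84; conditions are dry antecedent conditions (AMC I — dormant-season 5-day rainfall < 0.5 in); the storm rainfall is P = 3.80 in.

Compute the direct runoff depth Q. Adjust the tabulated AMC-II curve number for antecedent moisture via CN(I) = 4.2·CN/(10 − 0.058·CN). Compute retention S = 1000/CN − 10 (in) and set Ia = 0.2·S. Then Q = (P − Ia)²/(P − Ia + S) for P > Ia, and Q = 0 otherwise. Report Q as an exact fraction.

Q = 40691641/36115695 in ≈ 1.127 in

Adjust CN=84 to AMC I: 4.2·84/(10 − 0.058·84) → (1764/5) ÷ (641/125) = 44100/641 ≈ 68.799
Retention S: 1000/CN − 10 with CN=68.799 → S = 2000/441 ≈ 4.535 in
Ia = 0.2S: 0.2·4.535 = 0.907 in (exactly 400/441)
Since P=3.800 > Ia=0.907: effective rainfall P−Ia = 6379/2205 in
Runoff Q = (P−Ia)²/(P−Ia+S) = (2.893)²/(2.893+4.535) = 40691641/36115695 ≈ 1.127 in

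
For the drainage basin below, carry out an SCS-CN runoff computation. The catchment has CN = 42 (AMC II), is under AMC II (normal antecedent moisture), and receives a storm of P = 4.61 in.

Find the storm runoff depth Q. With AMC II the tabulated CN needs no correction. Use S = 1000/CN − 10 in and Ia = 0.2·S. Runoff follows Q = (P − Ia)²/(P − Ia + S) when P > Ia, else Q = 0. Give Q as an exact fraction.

Q = 15062161/69050100 in ≈ 0.218 in

CN(II) = 42; AMC II needs no correction.
Max retention: S = 1000/42 − 10 = 290/21 in (≈ 13.810 in)
Ia = 0.2·(290/21) = 58/21 in ≈ 2.762 in
P − Ia = 4.610 − 2.762 = 3881/2100 ≈ 1.848 in (> 0, runoff occurs)
Runoff Q = (P−Ia)²/(P−Ia+S) = (1.848)²/(1.848+13.810) = 15062161/69050100 ≈ 0.218 in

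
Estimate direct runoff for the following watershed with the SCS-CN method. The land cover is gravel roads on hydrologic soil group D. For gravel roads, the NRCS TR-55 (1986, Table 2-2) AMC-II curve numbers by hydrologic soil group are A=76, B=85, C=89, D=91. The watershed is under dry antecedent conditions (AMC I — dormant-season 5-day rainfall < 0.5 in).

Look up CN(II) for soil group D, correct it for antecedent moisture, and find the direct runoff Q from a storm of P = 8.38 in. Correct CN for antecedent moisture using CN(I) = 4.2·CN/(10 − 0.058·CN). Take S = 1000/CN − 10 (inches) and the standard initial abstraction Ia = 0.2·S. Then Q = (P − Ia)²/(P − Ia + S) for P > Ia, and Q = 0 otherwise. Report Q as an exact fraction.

NRCS table: gravel roads, soil group D → CN(II) = 91
CN(I) from CN(II)=91: (4.2·91)/(10 − 0.058·91) = 63700/787 ≈ 80.940
Max retention: S = 1000/(63700/787) − 10 = 1500/637 in (≈ 2.355 in)
Ia = 0.2·(1500/637) = 300/637 in ≈ 0.471 in
P − Ia = 8.380 − 0.471 = 251903/31850 ≈ 7.909 in (> 0, runoff occurs)
Runoff Q = (P−Ia)²/(P−Ia+S) = (7.909)²/(7.909+2.355) = 63455121409/10411860550 ≈ 6.095 in

Q = 63455121409/10411860550 in ≈ 6.095 in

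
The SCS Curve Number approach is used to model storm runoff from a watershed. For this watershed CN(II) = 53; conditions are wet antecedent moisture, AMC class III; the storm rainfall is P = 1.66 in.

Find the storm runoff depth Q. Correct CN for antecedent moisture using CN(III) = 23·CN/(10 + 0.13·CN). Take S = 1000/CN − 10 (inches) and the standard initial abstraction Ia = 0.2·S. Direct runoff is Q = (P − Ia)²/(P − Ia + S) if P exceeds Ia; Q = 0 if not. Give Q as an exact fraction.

Q = 2935147329/17625338150 in ≈ 0.167 in

CN(III) from CN(II)=53: (23·53)/(10 + 0.13·53) = 121900/1689 ≈ 72.173
Max retention: S = 1000/(121900/1689) − 10 = 4700/1219 in (≈ 3.856 in)
Initial abstraction Ia = S/5 = (4700/1219)/5 = 940/1219 ≈ 0.771 in
Excess rainfall: 1.660 − 0.771 = 0.889 in; P > Ia so Q > 0
Q = (54177/60950)²/((54177/60950) + 4700/1219) = (2935147329/3714902500)/(289177/60950) = 2935147329/17625338150 in ≈ 0.167 in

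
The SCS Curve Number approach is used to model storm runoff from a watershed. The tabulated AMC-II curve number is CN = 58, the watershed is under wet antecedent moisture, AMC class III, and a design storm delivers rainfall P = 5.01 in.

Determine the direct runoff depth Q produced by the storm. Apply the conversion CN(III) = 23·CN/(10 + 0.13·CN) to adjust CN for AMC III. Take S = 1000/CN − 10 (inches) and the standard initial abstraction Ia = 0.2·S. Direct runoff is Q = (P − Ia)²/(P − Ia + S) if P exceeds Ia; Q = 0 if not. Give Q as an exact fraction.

Wet (AMC III): CN(III) = 23·58/(10 + 0.13·58) = 1334/(877/50) = 66700/877 ≈ 76.055
Retention S: 1000/CN − 10 with CN=76.055 → S = 2100/667 ≈ 3.148 in
Ia = 0.2S: 0.2·3.148 = 0.630 in (exactly 420/667)
Since P=5.010 > Ia=0.630: effective rainfall P−Ia = 292167/66700 in
Q: (292167/66700)² ÷ (502167/66700) = 28453851963/11164846300 in (≈ 2.549 in)

Q = 28453851963/11164846300 in ≈ 2.549 in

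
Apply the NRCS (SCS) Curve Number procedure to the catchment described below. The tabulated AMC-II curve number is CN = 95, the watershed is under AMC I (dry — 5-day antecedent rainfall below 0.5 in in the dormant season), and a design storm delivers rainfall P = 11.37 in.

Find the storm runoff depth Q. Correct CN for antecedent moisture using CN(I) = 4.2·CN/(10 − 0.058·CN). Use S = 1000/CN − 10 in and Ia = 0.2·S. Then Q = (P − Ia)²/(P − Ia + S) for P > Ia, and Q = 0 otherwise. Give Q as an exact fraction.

Dry (AMC I): CN(I) = 4.2·95/(10 − 0.058·95) = 399/(449/100) = 39900/449 ≈ 88.864
Retention S: 1000/CN − 10 with CN=88.864 → S = 500/399 ≈ 1.253 in
Initial abstraction Ia = S/5 = (500/399)/5 = 100/399 ≈ 0.251 in
P − Ia = 11.370 − 0.251 = 443663/39900 ≈ 11.119 in (> 0, runoff occurs)
Q = (443663/39900)²/((443663/39900) + 500/399) = (196836857569/1592010000)/(493663/39900) = 196836857569/19697153700 in ≈ 9.993 in

Q = 196836857569/19697153700 in ≈ 9.993 in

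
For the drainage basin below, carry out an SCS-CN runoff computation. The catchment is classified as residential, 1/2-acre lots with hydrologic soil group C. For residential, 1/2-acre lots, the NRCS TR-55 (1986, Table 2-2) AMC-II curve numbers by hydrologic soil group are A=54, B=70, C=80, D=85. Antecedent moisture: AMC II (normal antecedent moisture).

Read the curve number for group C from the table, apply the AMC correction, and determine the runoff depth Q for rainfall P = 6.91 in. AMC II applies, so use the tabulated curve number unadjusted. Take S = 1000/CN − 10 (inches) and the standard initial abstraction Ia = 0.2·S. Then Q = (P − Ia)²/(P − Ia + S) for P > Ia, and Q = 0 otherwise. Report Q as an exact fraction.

NRCS table: residential, 1/2-acre lots, soil group C → CN(II) = 80
AMC II — tabulated CN = 80 applies directly.
Retention S: 1000/CN − 10 with CN=80.000 → S = 5/2 ≈ 2.500 in
Initial abstraction Ia = S/5 = (5/2)/5 = 1/2 ≈ 0.500 in
Since P=6.910 > Ia=0.500: effective rainfall P−Ia = 641/100 in
Q = (641/100)²/((641/100) + 5/2) = (410881/10000)/(891/100) = 410881/89100 in ≈ 4.611 in

Q = 410881/89100 in ≈ 4.611 in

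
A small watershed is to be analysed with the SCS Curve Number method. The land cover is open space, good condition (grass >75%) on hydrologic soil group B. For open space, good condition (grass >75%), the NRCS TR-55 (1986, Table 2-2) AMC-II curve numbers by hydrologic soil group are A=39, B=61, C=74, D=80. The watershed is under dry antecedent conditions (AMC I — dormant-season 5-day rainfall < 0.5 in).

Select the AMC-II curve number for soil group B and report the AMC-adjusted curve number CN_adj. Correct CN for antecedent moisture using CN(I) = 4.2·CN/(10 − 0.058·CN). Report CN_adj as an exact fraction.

NRCS table: open space, good condition (grass >75%), soil group B → CN(II) = 61
CN(I) from CN(II)=61: (4.2·61)/(10 − 0.058·61) = 42700/1077 ≈ 39.647

CN_adj = 42700/1077 ≈ 39.647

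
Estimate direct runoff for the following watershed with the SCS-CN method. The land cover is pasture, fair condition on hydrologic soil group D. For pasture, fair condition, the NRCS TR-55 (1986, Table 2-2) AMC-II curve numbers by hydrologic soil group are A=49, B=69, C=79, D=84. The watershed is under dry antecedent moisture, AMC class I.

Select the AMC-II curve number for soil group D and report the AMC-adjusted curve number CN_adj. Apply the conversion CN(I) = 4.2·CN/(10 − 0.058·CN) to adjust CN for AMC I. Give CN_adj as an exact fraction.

CN_adj = 44100/641 ≈ 68.799

NRCS table: pasture, fair condition, soil group D → CN(II) = 84
CN(I) from CN(II)=84: (4.2·84)/(10 − 0.058·84) = 44100/641 ≈ 68.799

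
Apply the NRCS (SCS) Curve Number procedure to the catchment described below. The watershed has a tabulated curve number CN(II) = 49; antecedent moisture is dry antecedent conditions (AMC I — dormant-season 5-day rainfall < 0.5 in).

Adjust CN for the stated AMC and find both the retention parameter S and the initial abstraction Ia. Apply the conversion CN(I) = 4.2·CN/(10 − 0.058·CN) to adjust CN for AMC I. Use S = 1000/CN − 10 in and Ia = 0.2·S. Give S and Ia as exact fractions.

S = 8500/343 in ≈ 24.781 in; Ia = 1700/343 in ≈ 4.956 in

Adjust CN=49 to AMC I: 4.2·49/(10 − 0.058·49) → (1029/5) ÷ (3579/500) = 34300/1193 ≈ 28.751
Retention S: 1000/CN − 10 with CN=28.751 → S = 8500/343 ≈ 24.781 in
Initial abstraction Ia = S/5 = (8500/343)/5 = 1700/343 ≈ 4.956 in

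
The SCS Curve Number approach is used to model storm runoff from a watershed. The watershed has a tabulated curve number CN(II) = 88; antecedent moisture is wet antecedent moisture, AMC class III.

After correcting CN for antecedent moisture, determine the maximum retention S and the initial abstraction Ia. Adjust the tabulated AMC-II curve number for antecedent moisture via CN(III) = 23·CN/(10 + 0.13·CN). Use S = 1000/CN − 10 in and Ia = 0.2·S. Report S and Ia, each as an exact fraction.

S = 150/253 in ≈ 0.593 in; Ia = 30/253 in ≈ 0.119 in

CN(III) from CN(II)=88: (23·88)/(10 + 0.13·88) = 6325/67 ≈ 94.403
Max retention: S = 1000/(6325/67) − 10 = 150/253 in (≈ 0.593 in)
Initial abstraction Ia = S/5 = (150/253)/5 = 30/253 ≈ 0.119 in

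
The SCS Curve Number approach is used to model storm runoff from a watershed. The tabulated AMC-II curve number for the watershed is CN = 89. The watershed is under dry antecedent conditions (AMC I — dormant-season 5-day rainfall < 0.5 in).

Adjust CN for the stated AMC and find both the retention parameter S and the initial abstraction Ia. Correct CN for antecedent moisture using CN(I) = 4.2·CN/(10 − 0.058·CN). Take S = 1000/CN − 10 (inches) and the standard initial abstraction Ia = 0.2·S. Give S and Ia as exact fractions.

S = 5500/1869 in ≈ 2.943 in; Ia = 1100/1869 in ≈ 0.589 in

Adjust CN=89 to AMC I: 4.2·89/(10 − 0.058·89) → (1869/5) ÷ (2419/500) = 186900/2419 ≈ 77.263
Max retention: S = 1000/(186900/2419) − 10 = 5500/1869 in (≈ 2.943 in)
Initial abstraction Ia = S/5 = (5500/1869)/5 = 1100/1869 ≈ 0.589 in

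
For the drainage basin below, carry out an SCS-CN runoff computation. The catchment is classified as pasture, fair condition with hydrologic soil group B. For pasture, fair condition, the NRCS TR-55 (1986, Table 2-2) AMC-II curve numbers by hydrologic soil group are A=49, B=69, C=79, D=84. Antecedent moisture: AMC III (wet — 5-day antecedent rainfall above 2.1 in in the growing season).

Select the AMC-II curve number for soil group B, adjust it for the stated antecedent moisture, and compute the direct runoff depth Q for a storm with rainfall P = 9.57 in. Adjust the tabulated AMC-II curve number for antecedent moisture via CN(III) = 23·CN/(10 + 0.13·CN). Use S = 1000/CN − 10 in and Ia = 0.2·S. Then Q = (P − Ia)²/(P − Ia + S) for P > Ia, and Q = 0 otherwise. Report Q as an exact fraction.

Q = 2122146784081/280384653300 in ≈ 7.569 in

NRCS table: pasture, fair condition, soil group B → CN(II) = 69
Adjust CN=69 to AMC III: 23·69/(10 + 0.13·69) → 1587 ÷ (1897/100) = 158700/1897 ≈ 83.658
Retention S: 1000/CN − 10 with CN=83.658 → S = 3100/1587 ≈ 1.953 in
Ia = 0.2S: 0.2·1.953 = 0.391 in (exactly 620/1587)
Excess rainfall: 9.570 − 0.391 = 9.179 in; P > Ia so Q > 0
Runoff Q = (P−Ia)²/(P−Ia+S) = (9.179)²/(9.179+1.953) = 2122146784081/280384653300 ≈ 7.569 in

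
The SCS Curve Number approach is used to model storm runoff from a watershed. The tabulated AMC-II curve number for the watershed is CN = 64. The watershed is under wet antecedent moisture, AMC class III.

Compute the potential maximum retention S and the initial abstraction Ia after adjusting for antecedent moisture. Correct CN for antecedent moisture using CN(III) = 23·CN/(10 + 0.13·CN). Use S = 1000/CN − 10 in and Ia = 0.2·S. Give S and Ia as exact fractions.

Wet (AMC III): CN(III) = 23·64/(10 + 0.13·64) = 1472/(458/25) = 18400/229 ≈ 80.349
S = 1000/(18400/229) − 10 = 225/92 in ≈ 2.446 in
Ia = 0.2S: 0.2·2.446 = 0.489 in (exactly 45/92)

S = 225/92 in ≈ 2.446 in; Ia = 45/92 in ≈ 0.489 in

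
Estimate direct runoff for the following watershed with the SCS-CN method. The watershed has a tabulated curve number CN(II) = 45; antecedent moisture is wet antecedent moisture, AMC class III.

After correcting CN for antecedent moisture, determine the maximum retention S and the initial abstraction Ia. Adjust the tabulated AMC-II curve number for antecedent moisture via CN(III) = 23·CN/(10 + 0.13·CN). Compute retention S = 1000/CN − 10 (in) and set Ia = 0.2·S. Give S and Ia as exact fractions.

S = 1100/207 in ≈ 5.314 in; Ia = 220/207 in ≈ 1.063 in

CN(III) from CN(II)=45: (23·45)/(10 + 0.13·45) = 20700/317 ≈ 65.300
Retention S: 1000/CN − 10 with CN=65.300 → S = 1100/207 ≈ 5.314 in
Ia = 0.2S: 0.2·5.314 = 1.063 in (exactly 220/207)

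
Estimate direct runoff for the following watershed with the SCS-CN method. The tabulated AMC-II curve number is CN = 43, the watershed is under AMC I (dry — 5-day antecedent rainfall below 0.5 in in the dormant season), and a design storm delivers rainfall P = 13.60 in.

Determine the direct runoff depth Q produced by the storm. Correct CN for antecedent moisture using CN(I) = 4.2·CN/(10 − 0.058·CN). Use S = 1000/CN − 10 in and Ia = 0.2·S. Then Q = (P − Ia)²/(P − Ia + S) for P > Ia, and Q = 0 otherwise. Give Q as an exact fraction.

Dry (AMC I): CN(I) = 4.2·43/(10 − 0.058·43) = (903/5)/(3753/500) = 30100/1251 ≈ 24.061
Max retention: S = 1000/(30100/1251) − 10 = 9500/301 in (≈ 31.561 in)
Ia = 0.2S: 0.2·31.561 = 6.312 in (exactly 1900/301)
Excess rainfall: 13.600 − 6.312 = 7.288 in; P > Ia so Q > 0
Runoff Q = (P−Ia)²/(P−Ia+S) = (7.288)²/(7.288+31.561) = 30074256/21998585 ≈ 1.367 in

Q = 30074256/21998585 in ≈ 1.367 in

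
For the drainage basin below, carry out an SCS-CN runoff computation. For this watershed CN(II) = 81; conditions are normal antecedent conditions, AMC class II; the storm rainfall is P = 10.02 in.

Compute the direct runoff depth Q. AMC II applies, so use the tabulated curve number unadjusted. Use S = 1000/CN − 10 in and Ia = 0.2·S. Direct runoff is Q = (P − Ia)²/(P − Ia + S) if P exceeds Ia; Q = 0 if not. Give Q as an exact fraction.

Q = 1496219761/195133050 in ≈ 7.668 in

AMC II — tabulated CN = 81 applies directly.
Retention S: 1000/CN − 10 with CN=81.000 → S = 190/81 ≈ 2.346 in
Ia = 0.2·(190/81) = 38/81 in ≈ 0.469 in
P − Ia = 10.020 − 0.469 = 38681/4050 ≈ 9.551 in (> 0, runoff occurs)
Q = (38681/4050)²/((38681/4050) + 190/81) = (1496219761/16402500)/(48181/4050) = 1496219761/195133050 in ≈ 7.668 in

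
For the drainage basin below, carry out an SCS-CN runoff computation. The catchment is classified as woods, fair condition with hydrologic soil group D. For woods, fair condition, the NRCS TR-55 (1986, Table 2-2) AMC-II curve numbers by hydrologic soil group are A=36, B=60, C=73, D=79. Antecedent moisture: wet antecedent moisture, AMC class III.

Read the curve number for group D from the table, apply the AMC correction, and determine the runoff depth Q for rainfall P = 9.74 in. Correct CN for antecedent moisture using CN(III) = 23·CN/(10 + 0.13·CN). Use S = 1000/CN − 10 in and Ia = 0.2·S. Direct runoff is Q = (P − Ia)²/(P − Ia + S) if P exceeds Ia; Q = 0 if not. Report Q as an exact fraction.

Q = 746286926641/88022657150 in ≈ 8.478 in

NRCS table: woods, fair condition, soil group D → CN(II) = 79
Adjust CN=79 to AMC III: 23·79/(10 + 0.13·79) → 1817 ÷ (2027/100) = 181700/2027 ≈ 89.640
Max retention: S = 1000/(181700/2027) − 10 = 2100/1817 in (≈ 1.156 in)
Initial abstraction Ia = S/5 = (2100/1817)/5 = 420/1817 ≈ 0.231 in
Excess rainfall: 9.740 − 0.231 = 9.509 in; P > Ia so Q > 0
Q = (863879/90850)²/((863879/90850) + 2100/1817) = (746286926641/8253722500)/(968879/90850) = 746286926641/88022657150 in ≈ 8.478 in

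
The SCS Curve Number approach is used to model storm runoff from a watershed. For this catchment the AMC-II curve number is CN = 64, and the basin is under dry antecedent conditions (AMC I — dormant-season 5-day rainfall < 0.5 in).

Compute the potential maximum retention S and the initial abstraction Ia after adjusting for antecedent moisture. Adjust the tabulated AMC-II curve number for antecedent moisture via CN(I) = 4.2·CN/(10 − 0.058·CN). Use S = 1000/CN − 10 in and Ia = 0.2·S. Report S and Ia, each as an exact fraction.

S = 375/28 in ≈ 13.393 in; Ia = 75/28 in ≈ 2.679 in

Dry (AMC I): CN(I) = 4.2·64/(10 − 0.058·64) = (1344/5)/(786/125) = 5600/131 ≈ 42.748
S = 1000/(5600/131) − 10 = 375/28 in ≈ 13.393 in
Initial abstraction Ia = S/5 = (375/28)/5 = 75/28 ≈ 2.679 in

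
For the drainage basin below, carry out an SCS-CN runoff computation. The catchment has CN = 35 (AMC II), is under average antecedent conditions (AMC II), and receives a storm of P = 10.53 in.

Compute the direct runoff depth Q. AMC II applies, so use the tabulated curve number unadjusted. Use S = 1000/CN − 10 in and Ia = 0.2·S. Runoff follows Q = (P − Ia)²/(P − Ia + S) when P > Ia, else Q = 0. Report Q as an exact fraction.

Q = 1750957/956900 in ≈ 1.830 in

AMC II — tabulated CN = 35 applies directly.
Max retention: S = 1000/35 − 10 = 130/7 in (≈ 18.571 in)
Ia = 0.2·(130/7) = 26/7 in ≈ 3.714 in
Excess rainfall: 10.530 − 3.714 = 6.816 in; P > Ia so Q > 0
Runoff Q = (P−Ia)²/(P−Ia+S) = (6.816)²/(6.816+18.571) = 1750957/956900 ≈ 1.830 in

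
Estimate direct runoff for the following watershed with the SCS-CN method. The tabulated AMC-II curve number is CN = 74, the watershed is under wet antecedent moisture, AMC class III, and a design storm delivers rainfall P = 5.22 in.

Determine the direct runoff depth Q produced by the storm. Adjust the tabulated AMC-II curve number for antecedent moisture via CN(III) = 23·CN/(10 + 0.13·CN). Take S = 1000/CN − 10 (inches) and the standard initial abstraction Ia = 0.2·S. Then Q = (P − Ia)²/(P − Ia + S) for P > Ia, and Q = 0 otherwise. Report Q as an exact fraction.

Q = 43727410321/11663423050 in ≈ 3.749 in

Adjust CN=74 to AMC III: 23·74/(10 + 0.13·74) → 1702 ÷ (981/50) = 85100/981 ≈ 86.748
Retention S: 1000/CN − 10 with CN=86.748 → S = 1300/851 ≈ 1.528 in
Ia = 0.2S: 0.2·1.528 = 0.306 in (exactly 260/851)
P − Ia = 5.220 − 0.306 = 209111/42550 ≈ 4.914 in (> 0, runoff occurs)
Q: (209111/42550)² ÷ (274111/42550) = 43727410321/11663423050 in (≈ 3.749 in)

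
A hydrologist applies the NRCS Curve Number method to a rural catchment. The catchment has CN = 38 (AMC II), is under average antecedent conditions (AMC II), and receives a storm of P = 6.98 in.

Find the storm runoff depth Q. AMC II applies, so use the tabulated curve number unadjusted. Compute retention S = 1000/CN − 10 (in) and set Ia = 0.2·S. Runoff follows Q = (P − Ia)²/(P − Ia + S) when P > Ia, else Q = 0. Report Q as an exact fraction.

AMC II — tabulated CN = 38 applies directly.
S = 1000/38 − 10 = 310/19 in ≈ 16.316 in
Ia = 0.2S: 0.2·16.316 = 3.263 in (exactly 62/19)
P − Ia = 6.980 − 3.263 = 3531/950 ≈ 3.717 in (> 0, runoff occurs)
Q = (3531/950)²/((3531/950) + 310/19) = (12467961/902500)/(19031/950) = 12467961/18079450 in ≈ 0.690 in

Q = 12467961/18079450 in ≈ 0.690 in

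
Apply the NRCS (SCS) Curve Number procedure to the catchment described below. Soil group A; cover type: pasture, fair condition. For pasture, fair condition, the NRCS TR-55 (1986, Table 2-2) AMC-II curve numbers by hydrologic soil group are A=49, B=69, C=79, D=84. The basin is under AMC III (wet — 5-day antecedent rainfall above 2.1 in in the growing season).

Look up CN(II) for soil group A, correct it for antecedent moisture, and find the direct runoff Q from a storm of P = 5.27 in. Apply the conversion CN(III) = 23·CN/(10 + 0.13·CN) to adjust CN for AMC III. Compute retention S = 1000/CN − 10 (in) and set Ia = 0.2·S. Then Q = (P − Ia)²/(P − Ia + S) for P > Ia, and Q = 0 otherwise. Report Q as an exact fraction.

Q = 14234949473/6642199900 in ≈ 2.143 in

NRCS table: pasture, fair condition, soil group A → CN(II) = 49
CN(III) from CN(II)=49: (23·49)/(10 + 0.13·49) = 112700/1637 ≈ 68.845
Max retention: S = 1000/(112700/1637) − 10 = 5100/1127 in (≈ 4.525 in)
Ia = 0.2·(5100/1127) = 1020/1127 in ≈ 0.905 in
Excess rainfall: 5.270 − 0.905 = 4.365 in; P > Ia so Q > 0
Q = (491929/112700)²/((491929/112700) + 5100/1127) = (241994141041/12701290000)/(1001929/112700) = 14234949473/6642199900 in ≈ 2.143 in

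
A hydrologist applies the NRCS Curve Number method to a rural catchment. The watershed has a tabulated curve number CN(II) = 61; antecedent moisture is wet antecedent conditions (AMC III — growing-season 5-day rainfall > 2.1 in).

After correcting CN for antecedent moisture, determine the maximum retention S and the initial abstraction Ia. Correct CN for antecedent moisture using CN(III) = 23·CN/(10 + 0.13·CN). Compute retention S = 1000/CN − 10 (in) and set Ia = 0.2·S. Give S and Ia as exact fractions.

Wet (AMC III): CN(III) = 23·61/(10 + 0.13·61) = 1403/(1793/100) = 140300/1793 ≈ 78.249
Retention S: 1000/CN − 10 with CN=78.249 → S = 3900/1403 ≈ 2.780 in
Initial abstraction Ia = S/5 = (3900/1403)/5 = 780/1403 ≈ 0.556 in

S = 3900/1403 in ≈ 2.780 in; Ia = 780/1403 in ≈ 0.556 in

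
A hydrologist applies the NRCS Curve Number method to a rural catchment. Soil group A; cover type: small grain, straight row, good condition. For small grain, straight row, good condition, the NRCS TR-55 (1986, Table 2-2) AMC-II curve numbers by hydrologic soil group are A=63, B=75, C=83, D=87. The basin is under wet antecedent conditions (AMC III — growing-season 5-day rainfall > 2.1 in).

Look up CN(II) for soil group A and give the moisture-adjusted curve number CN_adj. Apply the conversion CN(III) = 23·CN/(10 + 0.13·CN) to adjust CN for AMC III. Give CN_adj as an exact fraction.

NRCS table: small grain, straight row, good condition, soil group A → CN(II) = 63
Wet (AMC III): CN(III) = 23·63/(10 + 0.13·63) = 1449/(1819/100) = 144900/1819 ≈ 79.659

CN_adj = 144900/1819 ≈ 79.659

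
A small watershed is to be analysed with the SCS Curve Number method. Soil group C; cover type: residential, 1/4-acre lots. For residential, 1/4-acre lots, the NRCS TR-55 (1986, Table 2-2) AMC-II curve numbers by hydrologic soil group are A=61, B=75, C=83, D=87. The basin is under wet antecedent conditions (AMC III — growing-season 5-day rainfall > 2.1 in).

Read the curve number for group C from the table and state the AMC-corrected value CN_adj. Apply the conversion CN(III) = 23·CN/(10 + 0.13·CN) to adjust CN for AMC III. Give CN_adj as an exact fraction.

NRCS table: residential, 1/4-acre lots, soil group C → CN(II) = 83
Wet (AMC III): CN(III) = 23·83/(10 + 0.13·83) = 1909/(2079/100) = 190900/2079 ≈ 91.823

CN_adj = 190900/2079 ≈ 91.823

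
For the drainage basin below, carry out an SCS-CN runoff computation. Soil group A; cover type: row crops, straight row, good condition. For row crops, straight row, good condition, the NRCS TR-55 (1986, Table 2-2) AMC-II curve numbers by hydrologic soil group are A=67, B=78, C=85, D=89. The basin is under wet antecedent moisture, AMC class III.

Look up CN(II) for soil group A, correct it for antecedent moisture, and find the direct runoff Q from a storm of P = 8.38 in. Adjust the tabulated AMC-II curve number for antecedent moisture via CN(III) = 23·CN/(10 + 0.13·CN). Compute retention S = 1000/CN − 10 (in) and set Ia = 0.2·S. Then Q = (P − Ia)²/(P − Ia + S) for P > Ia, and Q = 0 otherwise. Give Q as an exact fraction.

Q = 375375557041/59920166950 in ≈ 6.265 in

NRCS table: row crops, straight row, good condition, soil group A → CN(II) = 67
CN(III) from CN(II)=67: (23·67)/(10 + 0.13·67) = 154100/1871 ≈ 82.362
Retention S: 1000/CN − 10 with CN=82.362 → S = 3300/1541 ≈ 2.141 in
Ia = 0.2·(3300/1541) = 660/1541 in ≈ 0.428 in
Since P=8.380 > Ia=0.428: effective rainfall P−Ia = 612679/77050 in
Q: (612679/77050)² ÷ (777679/77050) = 375375557041/59920166950 in (≈ 6.265 in)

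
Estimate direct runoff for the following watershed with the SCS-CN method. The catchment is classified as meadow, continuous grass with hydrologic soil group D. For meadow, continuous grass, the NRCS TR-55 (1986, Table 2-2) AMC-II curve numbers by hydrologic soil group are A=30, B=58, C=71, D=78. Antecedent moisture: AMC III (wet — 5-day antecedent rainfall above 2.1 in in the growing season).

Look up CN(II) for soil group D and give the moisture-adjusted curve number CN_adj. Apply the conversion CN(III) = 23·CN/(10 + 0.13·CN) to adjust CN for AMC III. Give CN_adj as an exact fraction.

NRCS table: meadow, continuous grass, soil group D → CN(II) = 78
Adjust CN=78 to AMC III: 23·78/(10 + 0.13·78) → 1794 ÷ (1007/50) = 89700/1007 ≈ 89.076

CN_adj = 89700/1007 ≈ 89.076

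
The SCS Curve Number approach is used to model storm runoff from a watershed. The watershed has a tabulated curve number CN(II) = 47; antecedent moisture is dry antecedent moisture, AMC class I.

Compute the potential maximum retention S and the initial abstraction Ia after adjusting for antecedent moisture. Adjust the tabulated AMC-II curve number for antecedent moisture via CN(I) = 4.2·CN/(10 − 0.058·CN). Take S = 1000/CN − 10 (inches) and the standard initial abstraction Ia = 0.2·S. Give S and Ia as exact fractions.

S = 26500/987 in ≈ 26.849 in; Ia = 5300/987 in ≈ 5.370 in

Adjust CN=47 to AMC I: 4.2·47/(10 − 0.058·47) → (987/5) ÷ (3637/500) = 98700/3637 ≈ 27.138
Max retention: S = 1000/(98700/3637) − 10 = 26500/987 in (≈ 26.849 in)
Ia = 0.2·(26500/987) = 5300/987 in ≈ 5.370 in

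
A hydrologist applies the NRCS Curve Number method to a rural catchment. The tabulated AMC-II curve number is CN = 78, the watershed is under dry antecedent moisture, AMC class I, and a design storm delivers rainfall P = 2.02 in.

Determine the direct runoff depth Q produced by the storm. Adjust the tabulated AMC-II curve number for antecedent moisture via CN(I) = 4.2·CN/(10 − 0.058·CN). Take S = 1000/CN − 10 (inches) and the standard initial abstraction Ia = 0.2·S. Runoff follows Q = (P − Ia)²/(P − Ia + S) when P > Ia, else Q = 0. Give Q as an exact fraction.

Q = 768342961/12396343050 in ≈ 0.062 in

CN(I) from CN(II)=78: (4.2·78)/(10 − 0.058·78) = 81900/1369 ≈ 59.825
Retention S: 1000/CN − 10 with CN=59.825 → S = 5500/819 ≈ 6.716 in
Ia = 0.2·(5500/819) = 1100/819 in ≈ 1.343 in
P − Ia = 2.020 − 1.343 = 27719/40950 ≈ 0.677 in (> 0, runoff occurs)
Runoff Q = (P−Ia)²/(P−Ia+S) = (0.677)²/(0.677+6.716) = 768342961/12396343050 ≈ 0.062 in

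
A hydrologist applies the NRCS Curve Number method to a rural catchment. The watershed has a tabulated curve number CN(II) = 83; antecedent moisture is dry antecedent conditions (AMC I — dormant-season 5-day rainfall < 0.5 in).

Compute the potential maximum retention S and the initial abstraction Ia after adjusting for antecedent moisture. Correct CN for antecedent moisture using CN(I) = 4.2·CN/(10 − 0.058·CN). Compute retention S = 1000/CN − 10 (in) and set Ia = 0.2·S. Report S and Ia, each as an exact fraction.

S = 8500/1743 in ≈ 4.877 in; Ia = 1700/1743 in ≈ 0.975 in

CN(I) from CN(II)=83: (4.2·83)/(10 − 0.058·83) = 174300/2593 ≈ 67.219
S = 1000/(174300/2593) − 10 = 8500/1743 in ≈ 4.877 in
Initial abstraction Ia = S/5 = (8500/1743)/5 = 1700/1743 ≈ 0.975 in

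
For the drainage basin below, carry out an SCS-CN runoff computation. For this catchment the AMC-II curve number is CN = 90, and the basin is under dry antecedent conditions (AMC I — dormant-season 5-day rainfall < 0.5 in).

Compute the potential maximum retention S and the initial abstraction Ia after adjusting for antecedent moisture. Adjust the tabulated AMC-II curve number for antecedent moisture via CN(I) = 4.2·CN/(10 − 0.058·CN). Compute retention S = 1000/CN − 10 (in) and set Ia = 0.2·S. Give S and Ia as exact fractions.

CN(I) from CN(II)=90: (4.2·90)/(10 − 0.058·90) = 18900/239 ≈ 79.079
Max retention: S = 1000/(18900/239) − 10 = 500/189 in (≈ 2.646 in)
Initial abstraction Ia = S/5 = (500/189)/5 = 100/189 ≈ 0.529 in

S = 500/189 in ≈ 2.646 in; Ia = 100/189 in ≈ 0.529 in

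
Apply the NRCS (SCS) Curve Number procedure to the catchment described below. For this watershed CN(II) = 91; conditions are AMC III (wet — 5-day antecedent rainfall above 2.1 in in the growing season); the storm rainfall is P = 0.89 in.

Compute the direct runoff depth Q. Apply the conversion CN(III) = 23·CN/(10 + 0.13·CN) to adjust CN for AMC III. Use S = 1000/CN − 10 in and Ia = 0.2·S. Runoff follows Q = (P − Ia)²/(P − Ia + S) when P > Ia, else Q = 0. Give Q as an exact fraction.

CN(III) from CN(II)=91: (23·91)/(10 + 0.13·91) = 209300/2183 ≈ 95.877
Retention S: 1000/CN − 10 with CN=95.877 → S = 900/2093 ≈ 0.430 in
Ia = 0.2S: 0.2·0.430 = 0.086 in (exactly 180/2093)
Excess rainfall: 0.890 − 0.086 = 0.804 in; P > Ia so Q > 0
Q = (168277/209300)²/((168277/209300) + 900/2093) = (28317148729/43806490000)/(258277/209300) = 28317148729/54057376100 in ≈ 0.524 in

Q = 28317148729/54057376100 in ≈ 0.524 in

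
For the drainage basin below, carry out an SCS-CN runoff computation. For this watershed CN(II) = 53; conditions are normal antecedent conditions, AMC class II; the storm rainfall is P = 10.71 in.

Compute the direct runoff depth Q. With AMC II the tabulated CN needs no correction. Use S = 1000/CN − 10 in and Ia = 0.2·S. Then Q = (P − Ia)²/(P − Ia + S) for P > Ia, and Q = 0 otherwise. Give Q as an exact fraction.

Q = 2243253769/500123900 in ≈ 4.485 in

Average conditions: CN = 53 (no AMC adjustment).
Max retention: S = 1000/53 − 10 = 470/53 in (≈ 8.868 in)
Initial abstraction Ia = S/5 = (470/53)/5 = 94/53 ≈ 1.774 in
Since P=10.710 > Ia=1.774: effective rainfall P−Ia = 47363/5300 in
Q = (47363/5300)²/((47363/5300) + 470/53) = (2243253769/28090000)/(94363/5300) = 2243253769/500123900 in ≈ 4.485 in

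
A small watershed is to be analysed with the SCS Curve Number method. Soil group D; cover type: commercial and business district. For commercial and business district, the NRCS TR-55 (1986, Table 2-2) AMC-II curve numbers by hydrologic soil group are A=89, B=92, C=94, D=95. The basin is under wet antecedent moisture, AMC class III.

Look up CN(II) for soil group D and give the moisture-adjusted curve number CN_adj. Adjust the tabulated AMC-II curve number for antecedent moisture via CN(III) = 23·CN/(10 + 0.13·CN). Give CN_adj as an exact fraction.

NRCS table: commercial and business district, soil group D → CN(II) = 95
Adjust CN=95 to AMC III: 23·95/(10 + 0.13·95) → 2185 ÷ (447/20) = 43700/447 ≈ 97.763

CN_adj = 43700/447 ≈ 97.763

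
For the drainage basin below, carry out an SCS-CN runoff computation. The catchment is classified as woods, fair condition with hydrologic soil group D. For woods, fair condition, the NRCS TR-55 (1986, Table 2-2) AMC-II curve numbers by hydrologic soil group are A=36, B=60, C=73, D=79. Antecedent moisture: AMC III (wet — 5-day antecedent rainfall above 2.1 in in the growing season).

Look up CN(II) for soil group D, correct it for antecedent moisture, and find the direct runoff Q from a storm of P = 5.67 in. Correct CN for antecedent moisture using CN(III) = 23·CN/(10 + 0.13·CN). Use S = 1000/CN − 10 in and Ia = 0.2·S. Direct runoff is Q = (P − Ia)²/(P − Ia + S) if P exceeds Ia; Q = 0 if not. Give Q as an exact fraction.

Q = 46505539101/10367620300 in ≈ 4.486 in

NRCS table: woods, fair condition, soil group D → CN(II) = 79
Adjust CN=79 to AMC III: 23·79/(10 + 0.13·79) → 1817 ÷ (2027/100) = 181700/2027 ≈ 89.640
S = 1000/(181700/2027) − 10 = 2100/1817 in ≈ 1.156 in
Ia = 0.2S: 0.2·1.156 = 0.231 in (exactly 420/1817)
Since P=5.670 > Ia=0.231: effective rainfall P−Ia = 988239/181700 in
Runoff Q = (P−Ia)²/(P−Ia+S) = (5.439)²/(5.439+1.156) = 46505539101/10367620300 ≈ 4.486 in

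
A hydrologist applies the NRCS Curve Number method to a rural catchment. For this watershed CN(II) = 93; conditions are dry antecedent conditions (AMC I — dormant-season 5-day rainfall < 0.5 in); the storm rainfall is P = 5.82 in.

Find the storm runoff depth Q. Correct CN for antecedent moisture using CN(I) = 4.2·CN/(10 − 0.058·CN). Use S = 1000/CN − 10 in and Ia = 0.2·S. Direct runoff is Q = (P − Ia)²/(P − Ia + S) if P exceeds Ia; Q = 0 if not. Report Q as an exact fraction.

Q = 5804763721/1411586550 in ≈ 4.112 in

CN(I) from CN(II)=93: (4.2·93)/(10 − 0.058·93) = 27900/329 ≈ 84.802
Max retention: S = 1000/(27900/329) − 10 = 500/279 in (≈ 1.792 in)
Initial abstraction Ia = S/5 = (500/279)/5 = 100/279 ≈ 0.358 in
P − Ia = 5.820 − 0.358 = 76189/13950 ≈ 5.462 in (> 0, runoff occurs)
Runoff Q = (P−Ia)²/(P−Ia+S) = (5.462)²/(5.462+1.792) = 5804763721/1411586550 ≈ 4.112 in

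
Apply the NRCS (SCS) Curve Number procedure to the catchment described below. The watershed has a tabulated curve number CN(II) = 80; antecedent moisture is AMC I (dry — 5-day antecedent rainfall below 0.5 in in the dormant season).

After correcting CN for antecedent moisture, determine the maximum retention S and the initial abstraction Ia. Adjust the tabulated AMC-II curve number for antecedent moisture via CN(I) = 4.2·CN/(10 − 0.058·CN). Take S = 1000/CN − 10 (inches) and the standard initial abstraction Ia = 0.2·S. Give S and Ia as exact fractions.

S = 125/21 in ≈ 5.952 in; Ia = 25/21 in ≈ 1.190 in

Dry (AMC I): CN(I) = 4.2·80/(10 − 0.058·80) = 336/(134/25) = 4200/67 ≈ 62.687
Retention S: 1000/CN − 10 with CN=62.687 → S = 125/21 ≈ 5.952 in
Ia = 0.2S: 0.2·5.952 = 1.190 in (exactly 25/21)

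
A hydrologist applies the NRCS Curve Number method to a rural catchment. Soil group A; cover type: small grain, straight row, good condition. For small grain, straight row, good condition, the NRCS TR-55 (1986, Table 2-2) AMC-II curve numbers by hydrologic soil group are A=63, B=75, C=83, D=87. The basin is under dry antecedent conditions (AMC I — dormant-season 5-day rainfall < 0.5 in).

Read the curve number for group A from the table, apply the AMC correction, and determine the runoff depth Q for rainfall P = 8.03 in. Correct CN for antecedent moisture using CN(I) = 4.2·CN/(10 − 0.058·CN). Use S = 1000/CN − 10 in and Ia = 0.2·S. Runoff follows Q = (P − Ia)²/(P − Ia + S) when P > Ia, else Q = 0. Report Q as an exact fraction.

NRCS table: small grain, straight row, good condition, soil group A → CN(II) = 63
CN(I) from CN(II)=63: (4.2·63)/(10 − 0.058·63) = 132300/3173 ≈ 41.696
Max retention: S = 1000/(132300/3173) − 10 = 18500/1323 in (≈ 13.983 in)
Ia = 0.2S: 0.2·13.983 = 2.797 in (exactly 3700/1323)
Excess rainfall: 8.030 − 2.797 = 5.233 in; P > Ia so Q > 0
Q = (692369/132300)²/((692369/132300) + 18500/1323) = (479374832161/17503290000)/(2542369/132300) = 479374832161/336355418700 in ≈ 1.425 in

Q = 479374832161/336355418700 in ≈ 1.425 in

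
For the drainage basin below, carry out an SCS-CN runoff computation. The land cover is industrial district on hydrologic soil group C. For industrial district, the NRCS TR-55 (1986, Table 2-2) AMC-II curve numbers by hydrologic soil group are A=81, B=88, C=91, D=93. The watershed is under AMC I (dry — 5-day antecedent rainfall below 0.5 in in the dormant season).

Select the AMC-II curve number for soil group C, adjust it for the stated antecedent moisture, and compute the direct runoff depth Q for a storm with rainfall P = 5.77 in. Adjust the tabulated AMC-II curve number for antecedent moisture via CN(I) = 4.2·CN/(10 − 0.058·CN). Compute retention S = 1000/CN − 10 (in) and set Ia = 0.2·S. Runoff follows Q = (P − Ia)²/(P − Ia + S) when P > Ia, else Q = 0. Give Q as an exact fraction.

NRCS table: industrial district, soil group C → CN(II) = 91
Dry (AMC I): CN(I) = 4.2·91/(10 − 0.058·91) = (1911/5)/(2361/500) = 63700/787 ≈ 80.940
Max retention: S = 1000/(63700/787) − 10 = 1500/637 in (≈ 2.355 in)
Initial abstraction Ia = S/5 = (1500/637)/5 = 300/637 ≈ 0.471 in
Excess rainfall: 5.770 − 0.471 = 5.299 in; P > Ia so Q > 0
Q: (337549/63700)² ÷ (487549/63700) = 113939327401/31056871300 in (≈ 3.669 in)

Q = 113939327401/31056871300 in ≈ 3.669 in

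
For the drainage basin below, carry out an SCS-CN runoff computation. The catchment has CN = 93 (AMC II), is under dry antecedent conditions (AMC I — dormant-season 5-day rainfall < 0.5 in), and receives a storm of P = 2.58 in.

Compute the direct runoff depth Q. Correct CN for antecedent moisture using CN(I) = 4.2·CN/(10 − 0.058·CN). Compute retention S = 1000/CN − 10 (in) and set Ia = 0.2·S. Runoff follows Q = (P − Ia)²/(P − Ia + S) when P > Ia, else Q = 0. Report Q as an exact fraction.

Q = 960442081/781074450 in ≈ 1.230 in

Dry (AMC I): CN(I) = 4.2·93/(10 − 0.058·93) = (1953/5)/(2303/500) = 27900/329 ≈ 84.802
Retention S: 1000/CN − 10 with CN=84.802 → S = 500/279 ≈ 1.792 in
Initial abstraction Ia = S/5 = (500/279)/5 = 100/279 ≈ 0.358 in
P − Ia = 2.580 − 0.358 = 30991/13950 ≈ 2.222 in (> 0, runoff occurs)
Q = (30991/13950)²/((30991/13950) + 500/279) = (960442081/194602500)/(55991/13950) = 960442081/781074450 in ≈ 1.230 in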